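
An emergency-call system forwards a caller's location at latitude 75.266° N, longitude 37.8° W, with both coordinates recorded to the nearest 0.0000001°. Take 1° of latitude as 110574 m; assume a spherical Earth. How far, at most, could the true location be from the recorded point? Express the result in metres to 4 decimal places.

Rounding to 7 decimal places leaves each coordinate within ±5e-08° of the true value.
North–south component: 5e-08° × 110574 = 0.0055287 m.
Longitude error → 5e-08 × 110574 × cos 75.266° = 5e-08 × 110574 × 0.2543 ≈ 0.00140612 m.
Worst case both components are at the extreme and orthogonal: √(0.0055287² + 0.00140612²) ≈ 0.00570471 m.

0.0057 metres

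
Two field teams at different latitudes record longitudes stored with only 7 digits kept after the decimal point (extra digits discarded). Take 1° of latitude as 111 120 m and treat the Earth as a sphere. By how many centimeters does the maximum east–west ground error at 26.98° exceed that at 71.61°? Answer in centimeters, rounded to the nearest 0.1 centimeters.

Truncating at 7 decimal places can drop up to a full unit in the last place, so the longitude may be off by as much as 1e-07°.
Error at 26.98° = 1e-07° × 111120 × cos 26.98° ≈ 0.011112 × 0.8912 = 0.0099026 m.
At 71.61°: 1e-07° × 111120 × cos 71.61° = 1e-07 × 111120 × 0.3155 ≈ 0.0035057 m.
So the lower-latitude error exceeds the higher by 0.0099026 − 0.0035057 = 0.006397 m.
That is 0.00639697 m = 0.6397 cm.

0.6 centimeters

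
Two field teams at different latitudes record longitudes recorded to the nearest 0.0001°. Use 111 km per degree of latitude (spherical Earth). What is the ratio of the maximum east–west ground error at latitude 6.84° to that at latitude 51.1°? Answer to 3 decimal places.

1.581

Rounding to 4 decimal places leaves the longitude within ±5e-05° of the true value.
Error at 6.84° = 5e-05° × 111000 × cos 6.84° ≈ 5.55 × 0.9929 = 5.5105 m.
At 51.1°: 5e-05° × 111000 × cos 51.1° = 5e-05 × 111000 × 0.6280 ≈ 3.4852 m.
The ratio reduces to cos 6.84° / cos 51.1° = 0.9929/0.6280 ≈ 1.5811.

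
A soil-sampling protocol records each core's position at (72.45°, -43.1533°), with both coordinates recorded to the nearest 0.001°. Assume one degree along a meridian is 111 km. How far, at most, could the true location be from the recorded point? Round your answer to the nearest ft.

190 ft

Rounding to 3 decimal places leaves each coordinate within ±0.0005° of the true value.
North–south component: 0.0005° × 111000 = 55.5 m.
East–west component at 72.45°: 0.0005° × 111000 × cos 72.45° ≈ 0.0005 × 33470.7 ≈ 16.7354 m.
Combining orthogonally: (55.5² + 16.7354²)^½ ≈ 57.9683 m.
Converting: 57.9683 m × 3.2808 ft/m ≈ 190.18 ft.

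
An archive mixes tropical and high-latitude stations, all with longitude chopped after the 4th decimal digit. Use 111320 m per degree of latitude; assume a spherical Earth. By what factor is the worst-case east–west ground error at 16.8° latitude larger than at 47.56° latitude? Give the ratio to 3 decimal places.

1.419

Truncating at 4 decimal places can drop up to a full unit in the last place, so the longitude may be off by as much as 0.0001°.
At 16.8°: 0.0001° × 111320 × cos 16.8° = 0.0001 × 111320 × 0.9573 ≈ 10.657 m.
At 47.56°: 0.0001° × 111320 × cos 47.56° = 0.0001 × 111320 × 0.6748 ≈ 7.5121 m.
Ratio: 10.657 / 7.5121 = cos 16.8° / cos 47.56° ≈ 1.4186.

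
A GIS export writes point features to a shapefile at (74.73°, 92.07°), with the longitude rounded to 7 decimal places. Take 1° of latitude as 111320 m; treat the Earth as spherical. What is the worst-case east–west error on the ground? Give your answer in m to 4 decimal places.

0.0015 m

Rounding to 7 decimal places leaves the longitude within ±5e-08° of the true value.
At latitude 74.73° a degree of longitude spans 111320 m × cos 74.73° = 111320 × 0.2634 ≈ 29318.1 m.
East–west error: 5e-08° × 29318.1 m/° ≈ 0.00146591 m.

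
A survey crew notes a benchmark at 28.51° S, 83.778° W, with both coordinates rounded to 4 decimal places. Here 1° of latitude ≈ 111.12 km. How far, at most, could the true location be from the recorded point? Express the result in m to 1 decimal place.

7.4 m

Rounding to 4 decimal places leaves each coordinate within ±5e-05° of the true value.
North–south component: 5e-05° × 111120 = 5.556 m.
E–W at 28.51°: 5e-05° × 111120 × cos 28.51° = 5e-05 × 111120 × 0.8787 ≈ 4.88225 m.
Combining orthogonally: (5.556² + 4.88225²)^½ ≈ 7.39631 m.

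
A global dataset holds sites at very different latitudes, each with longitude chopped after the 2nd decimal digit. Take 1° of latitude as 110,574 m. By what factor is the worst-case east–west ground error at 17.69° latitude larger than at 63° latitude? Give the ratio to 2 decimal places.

2.10

Truncating at 2 decimal places can drop up to a full unit in the last place, so the longitude may be off by as much as 0.01°.
Error at 17.69° = 0.01° × 110574 × cos 17.69° ≈ 1105.7 × 0.9527 = 1053.5 m.
Error at 63° = 0.01° × 110574 × cos 63° ≈ 1105.7 × 0.4540 = 502 m.
The ratio reduces to cos 17.69° / cos 63° = 0.9527/0.4540 ≈ 2.0985.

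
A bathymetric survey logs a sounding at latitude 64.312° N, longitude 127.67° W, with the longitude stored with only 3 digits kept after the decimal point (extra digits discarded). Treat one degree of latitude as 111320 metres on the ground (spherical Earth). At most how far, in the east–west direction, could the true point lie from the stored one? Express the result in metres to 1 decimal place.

Truncating at 3 decimal places can drop up to a full unit in the last place, so the longitude may be off by as much as 0.001°.
Parallels shrink by cos φ, so at 64.312° a degree of longitude is 111320 × 0.4335 ≈ 48253.9 m.
Maximum E–W displacement: 0.001 × 48253.9 = 48.2539 m.

48.3 metres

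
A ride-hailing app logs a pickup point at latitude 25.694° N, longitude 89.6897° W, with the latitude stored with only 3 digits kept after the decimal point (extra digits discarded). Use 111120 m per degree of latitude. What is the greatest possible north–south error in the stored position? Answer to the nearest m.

Truncating at 3 decimal places can drop up to a full unit in the last place, so the latitude may be off by as much as 0.001°.
Along the meridian that is 0.001° × 111120 m/° = 111.12 m.

111 m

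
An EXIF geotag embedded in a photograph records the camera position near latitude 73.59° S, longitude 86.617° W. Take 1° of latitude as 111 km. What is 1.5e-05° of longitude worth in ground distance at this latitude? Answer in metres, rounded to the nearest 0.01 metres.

0.47 metres

At 73.59° a degree of longitude is 111000 × cos 73.59° ≈ 31358.5 m, so 1.5e-05° corresponds to 0.470377 m.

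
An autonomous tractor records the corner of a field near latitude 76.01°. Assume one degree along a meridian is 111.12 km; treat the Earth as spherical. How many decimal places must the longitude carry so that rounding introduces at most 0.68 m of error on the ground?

At 76.01° one degree of longitude covers 111120 × cos 76.01° ≈ 111120 × 0.2418 ≈ 26863.5 m.
With N decimal places the half-ulp bound is 0.5·10⁻ᴺ°, or 0.5·10⁻ᴺ × 26863.5 m on the ground.
Need 0.5 × 26863.5 × 10⁻ᴺ ≤ 0.68 → 10⁻ᴺ ≤ 5.063e-05, so N ≥ 4.30.
N = 4 would give 1.34 m (too coarse); N = 5 gives 0.134 m ≤ 0.68 m.

5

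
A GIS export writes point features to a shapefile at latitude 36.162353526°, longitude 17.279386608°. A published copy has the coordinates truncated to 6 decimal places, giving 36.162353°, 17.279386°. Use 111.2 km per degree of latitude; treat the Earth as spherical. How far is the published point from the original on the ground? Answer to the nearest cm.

8 cm

The latitude changed by +0.000000526° and the longitude by +0.000000608°.
N–S: 0.000000526° × 111200 m/° = 0.0584912 m.
East–west at this latitude: 0.000000608° × 111200 × cos 36.1624° ≈ 0.000000608 × 89777.1 = 0.0545845 m.
Combined displacement = (0.0584912² + 0.0545845²)^½ ≈ 0.0800043 m.
That is 0.0800043 m = 8.0004 cm.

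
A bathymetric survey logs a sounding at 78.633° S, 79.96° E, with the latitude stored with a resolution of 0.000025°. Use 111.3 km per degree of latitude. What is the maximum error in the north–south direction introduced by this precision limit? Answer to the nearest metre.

1 metres

With a 0.000025° grid the true value lies within half a step, ±0.000025°/2 = ±1.25e-05°, of the stored one.
North–south distance: 1.25e-05° × 111300 m/° = 1.39125 m.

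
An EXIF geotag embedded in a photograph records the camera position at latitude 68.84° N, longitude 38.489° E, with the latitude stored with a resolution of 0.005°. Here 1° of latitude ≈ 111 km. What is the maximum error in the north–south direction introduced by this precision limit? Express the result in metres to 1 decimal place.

With a 0.005° grid the true value lies within half a step, ±0.005°/2 = ±0.0025°, of the stored one.
So the N–S error is at most 0.0025 × 111000 = 277.5 m.

277.5 metres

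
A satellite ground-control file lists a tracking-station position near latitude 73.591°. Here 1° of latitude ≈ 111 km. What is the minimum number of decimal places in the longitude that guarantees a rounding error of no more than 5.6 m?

4

At 73.591° one degree of longitude covers 111000 × cos 73.591° ≈ 111000 × 0.2825 ≈ 31356.6 m.
With N decimal places the half-ulp bound is 0.5·10⁻ᴺ°, or 0.5·10⁻ᴺ × 31356.6 m on the ground.
Setting 15678.3 × 10⁻ᴺ ≤ 5.6 gives 10ᴺ ≥ 2800, i.e. N ≥ 3.45.
At 3 places the error can reach 15.7 m, but 4 places keeps it to 1.57 m.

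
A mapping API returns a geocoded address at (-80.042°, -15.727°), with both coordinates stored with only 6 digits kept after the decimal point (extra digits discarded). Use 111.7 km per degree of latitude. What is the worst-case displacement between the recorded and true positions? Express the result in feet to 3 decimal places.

0.372 feet

Truncating at 6 decimal places can drop up to a full unit in the last place, so each coordinate may be off by as much as 1e-06°.
North–south component: 1e-06° × 111700 = 0.1117 m.
East–west component at 80.042°: 1e-06° × 111700 × cos 80.042° ≈ 1e-06 × 19315.9 ≈ 0.0193159 m.
Worst case both components are at the extreme and orthogonal: √(0.1117² + 0.0193159²) ≈ 0.113358 m.
Converting: 0.113358 m × 3.2808 ft/m ≈ 0.37191 ft.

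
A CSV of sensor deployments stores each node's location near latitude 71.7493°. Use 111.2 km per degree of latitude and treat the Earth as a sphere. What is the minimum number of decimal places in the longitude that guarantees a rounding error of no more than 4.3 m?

4 decimal places

At 71.7493° one degree of longitude covers 111200 × cos 71.7493° ≈ 111200 × 0.3132 ≈ 34825.1 m.
Rounding to N decimal places gives at most 0.5 × 10⁻ᴺ degrees of error, i.e. 0.5 × 10⁻ᴺ × 34825.1 m.
Need 0.5 × 34825.1 × 10⁻ᴺ ≤ 4.3 → 10⁻ᴺ ≤ 2.469e-04, so N ≥ 3.61.
So 4 decimal places suffice (1.74 m); 3 would allow up to 17.4 m.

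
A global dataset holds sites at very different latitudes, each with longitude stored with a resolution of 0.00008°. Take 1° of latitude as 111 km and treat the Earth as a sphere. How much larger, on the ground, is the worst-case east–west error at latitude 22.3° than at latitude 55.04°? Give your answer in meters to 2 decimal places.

With a 0.00008° grid the true value lies within half a step, ±0.00008°/2 = ±4e-05°, of the stored one.
At 22.3°: 4e-05° × 111000 × cos 22.3° = 4e-05 × 111000 × 0.9252 ≈ 4.1079 m.
At 55.04°: 4e-05° × 111000 × cos 55.04° = 4e-05 × 111000 × 0.5730 ≈ 2.5441 m.
So the lower-latitude error exceeds the higher by 4.1079 − 2.5441 = 1.5638 m.

1.56 meters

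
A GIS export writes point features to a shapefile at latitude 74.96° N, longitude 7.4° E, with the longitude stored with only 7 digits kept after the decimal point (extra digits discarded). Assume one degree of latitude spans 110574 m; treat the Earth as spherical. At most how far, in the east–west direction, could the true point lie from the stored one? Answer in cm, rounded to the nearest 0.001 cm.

0.287 cm

Truncating at 7 decimal places can drop up to a full unit in the last place, so the longitude may be off by as much as 1e-07°.
One degree of longitude at 74.96° is 110574 × cos 74.96° ≈ 110574 × 0.2595 = 28693.2 m.
So at most 1e-07° × 28693.2 ≈ 0.00286932 m east–west.
That is 0.00286932 m = 0.28693 cm.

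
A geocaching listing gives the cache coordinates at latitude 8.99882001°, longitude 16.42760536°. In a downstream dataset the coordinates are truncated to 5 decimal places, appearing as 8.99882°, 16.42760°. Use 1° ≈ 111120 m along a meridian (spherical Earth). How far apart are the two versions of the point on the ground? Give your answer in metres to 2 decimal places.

Δlat = 8.99882001 − 8.99882 = +0.00000001°; Δlon = 16.42760536 − 16.42760 = +0.00000536°.
North–south shift: 0.00000001 × 111120 = 0.0011112 m.
E–W at 8.99882°: 0.00000536° × 111120 × cos 8.99882° = 0.00000536 × 111120 × 0.9877 ≈ 0.588272 m.
Hypotenuse of the two orthogonal shifts: √(0.0011112² + 0.588272²) = 0.588273 m.

0.59 metres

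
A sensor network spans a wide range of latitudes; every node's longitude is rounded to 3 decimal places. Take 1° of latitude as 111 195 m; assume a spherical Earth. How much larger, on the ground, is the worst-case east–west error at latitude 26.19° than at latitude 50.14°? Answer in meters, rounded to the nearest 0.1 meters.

14.3 meters

Rounding to 3 decimal places leaves the longitude within ±0.0005° of the true value.
Error at 26.19° = 0.0005° × 111195 × cos 26.19° ≈ 55.598 × 0.8973 = 49.89 m.
At 50.14°: 0.0005° × 111195 × cos 50.14° = 0.0005 × 111195 × 0.6409 ≈ 35.633 m.
So the lower-latitude error exceeds the higher by 49.89 − 35.633 = 14.256 m.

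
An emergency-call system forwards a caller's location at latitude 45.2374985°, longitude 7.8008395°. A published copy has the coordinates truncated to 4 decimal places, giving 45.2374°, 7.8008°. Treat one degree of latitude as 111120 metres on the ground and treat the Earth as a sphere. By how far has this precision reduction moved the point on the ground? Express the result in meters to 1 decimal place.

Δlat = 45.2374985 − 45.2374 = +0.0000985°; Δlon = 7.8008395 − 7.8008 = +0.0000395°.
North–south shift: 0.0000985 × 111120 = 10.9453 m.
E–W at 45.2374°: 0.0000395° × 111120 × cos 45.2374° = 0.0000395 × 111120 × 0.7042 ≈ 3.09078 m.
Hypotenuse of the two orthogonal shifts: √(10.9453² + 3.09078²) = 11.3733 m.

11.4 meters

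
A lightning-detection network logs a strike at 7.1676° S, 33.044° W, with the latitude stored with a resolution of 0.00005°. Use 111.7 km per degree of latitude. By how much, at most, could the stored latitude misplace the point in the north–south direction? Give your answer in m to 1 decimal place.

With a 0.00005° grid the true value lies within half a step, ±0.00005°/2 = ±2.5e-05°, of the stored one.
So the N–S error is at most 2.5e-05 × 111700 = 2.7925 m.

2.8 m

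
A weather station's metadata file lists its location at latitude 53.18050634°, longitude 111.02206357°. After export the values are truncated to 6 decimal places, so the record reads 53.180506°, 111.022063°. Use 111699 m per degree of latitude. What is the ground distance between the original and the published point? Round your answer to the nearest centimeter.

Δlat = 53.18050634 − 53.180506 = +0.00000034°; Δlon = 111.02206357 − 111.022063 = +0.00000057°.
North–south shift: 0.00000034 × 111699 = 0.0379777 m.
E–W at 53.1805°: 0.00000057° × 111699 × cos 53.1805° = 0.00000057 × 111699 × 0.5993 ≈ 0.0381562 m.
Distance: √(0.0379777² + 0.0381562²) ≈ 0.0538349 m.
That is 0.0538349 m = 5.3835 cm.

5 centimeters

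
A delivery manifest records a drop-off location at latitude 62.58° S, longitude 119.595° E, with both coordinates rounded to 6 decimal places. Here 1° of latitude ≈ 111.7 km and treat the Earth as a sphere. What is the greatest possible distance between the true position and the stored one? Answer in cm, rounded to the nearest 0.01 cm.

Rounding to 6 decimal places leaves each coordinate within ±5e-07° of the true value.
Latitude error → 5e-07 × 111700 = 0.05585 m along the meridian.
E–W at 62.58°: 5e-07° × 111700 × cos 62.58° = 5e-07 × 111700 × 0.4605 ≈ 0.0257195 m.
Worst case both components are at the extreme and orthogonal: √(0.05585² + 0.0257195²) ≈ 0.0614875 m.
That is 0.0614875 m = 6.1488 cm.

6.15 cm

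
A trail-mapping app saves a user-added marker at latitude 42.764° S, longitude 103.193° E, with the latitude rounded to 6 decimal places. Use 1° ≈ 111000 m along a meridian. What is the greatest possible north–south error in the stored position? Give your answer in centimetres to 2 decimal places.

Rounding to 6 decimal places leaves the latitude within ±5e-07° of the true value.
Along the meridian that is 5e-07° × 111000 m/° = 0.0555 m.
That is 0.0555 m = 5.55 cm.

5.55 centimetres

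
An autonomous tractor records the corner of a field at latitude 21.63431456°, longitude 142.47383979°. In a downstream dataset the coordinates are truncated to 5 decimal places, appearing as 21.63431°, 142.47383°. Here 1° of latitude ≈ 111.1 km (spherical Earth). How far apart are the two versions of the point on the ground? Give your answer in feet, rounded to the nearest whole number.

4 feet

Δlat = 21.63431456 − 21.63431 = +0.00000456°; Δlon = 142.47383979 − 142.47383 = +0.00000979°.
North–south shift: 0.00000456 × 111100 = 0.506616 m.
East–west at this latitude: 0.00000979° × 111100 × cos 21.6343° ≈ 0.00000979 × 103274 = 1.01105 m.
Distance: √(0.506616² + 1.01105²) ≈ 1.13088 m.
In feet: 1.13088 m ÷ 0.3048 ≈ 3.7102 ft.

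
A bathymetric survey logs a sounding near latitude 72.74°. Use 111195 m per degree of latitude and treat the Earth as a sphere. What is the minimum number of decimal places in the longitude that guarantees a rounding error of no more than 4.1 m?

At 72.74° one degree of longitude covers 111195 × cos 72.74° ≈ 111195 × 0.2967 ≈ 32992.5 m.
Rounding to N decimal places gives at most 0.5 × 10⁻ᴺ degrees of error, i.e. 0.5 × 10⁻ᴺ × 32992.5 m.
Setting 16496.2 × 10⁻ᴺ ≤ 4.1 gives 10ᴺ ≥ 4023, i.e. N ≥ 3.60.
N = 3 would give 16.5 m (too coarse); N = 4 gives 1.65 m ≤ 4.1 m.

4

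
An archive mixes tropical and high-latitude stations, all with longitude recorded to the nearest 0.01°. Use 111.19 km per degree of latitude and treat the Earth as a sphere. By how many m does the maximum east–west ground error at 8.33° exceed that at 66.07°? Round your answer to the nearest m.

325 m

Rounding to 2 decimal places leaves the longitude within ±0.005° of the true value.
Error at 8.33° = 0.005° × 111190 × cos 8.33° ≈ 555.95 × 0.9895 = 550.08 m.
At 66.07°: 0.005° × 111190 × cos 66.07° = 0.005 × 111190 × 0.4056 ≈ 225.5 m.
So the lower-latitude error exceeds the higher by 550.08 − 225.5 = 324.58 m.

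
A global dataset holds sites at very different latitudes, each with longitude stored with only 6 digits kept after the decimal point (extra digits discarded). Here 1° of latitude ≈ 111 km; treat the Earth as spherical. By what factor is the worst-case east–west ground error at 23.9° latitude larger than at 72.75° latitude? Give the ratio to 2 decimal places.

3.08

Truncating at 6 decimal places can drop up to a full unit in the last place, so the longitude may be off by as much as 1e-06°.
Error at 23.9° = 1e-06° × 111000 × cos 23.9° ≈ 0.111 × 0.9143 = 0.10148 m.
At 72.75°: 1e-06° × 111000 × cos 72.75° = 1e-06 × 111000 × 0.2965 ≈ 0.032916 m.
Ratio: 0.10148 / 0.032916 = cos 23.9° / cos 72.75° ≈ 3.0831.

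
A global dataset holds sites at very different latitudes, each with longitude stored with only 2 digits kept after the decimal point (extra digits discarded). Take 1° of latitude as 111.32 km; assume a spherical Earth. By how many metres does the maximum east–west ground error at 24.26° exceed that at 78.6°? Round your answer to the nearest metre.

Truncating at 2 decimal places can drop up to a full unit in the last place, so the longitude may be off by as much as 0.01°.
At 24.26°: 0.01° × 111320 × cos 24.26° = 0.01 × 111320 × 0.9117 ≈ 1014.9 m.
Error at 78.6° = 0.01° × 111320 × cos 78.6° ≈ 1113.2 × 0.1977 = 220.03 m.
So the lower-latitude error exceeds the higher by 1014.9 − 220.03 = 794.86 m.

795 metres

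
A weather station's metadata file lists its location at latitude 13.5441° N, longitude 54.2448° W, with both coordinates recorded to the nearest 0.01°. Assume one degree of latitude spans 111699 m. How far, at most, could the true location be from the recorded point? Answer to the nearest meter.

779 meters

Rounding to 2 decimal places leaves each coordinate within ±0.005° of the true value.
N–S: 0.005° × 111699 m/° = 558.495 m.
E–W at 13.5441°: 0.005° × 111699 × cos 13.5441° = 0.005 × 111699 × 0.9722 ≈ 542.963 m.
Worst case both components are at the extreme and orthogonal: √(558.495² + 542.963²) ≈ 778.926 m.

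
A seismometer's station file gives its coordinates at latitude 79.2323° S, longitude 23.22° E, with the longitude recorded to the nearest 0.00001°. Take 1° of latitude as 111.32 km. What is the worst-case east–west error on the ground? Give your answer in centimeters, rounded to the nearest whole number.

10 centimeters

Rounding to 5 decimal places leaves the longitude within ±5e-06° of the true value.
One degree of longitude at 79.2323° is 111320 × cos 79.2323° ≈ 111320 × 0.1868 = 20797.6 m.
So at most 5e-06° × 20797.6 ≈ 0.103988 m east–west.
That is 0.103988 m = 10.399 cm.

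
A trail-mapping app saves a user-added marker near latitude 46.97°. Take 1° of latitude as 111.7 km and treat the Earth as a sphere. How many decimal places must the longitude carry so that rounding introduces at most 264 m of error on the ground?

3 decimal places

At 46.97° one degree of longitude covers 111700 × cos 46.97° ≈ 111700 × 0.6824 ≈ 76222 m.
N decimal places → at most half a unit in the last place, 0.5 × 10⁻ᴺ° = 76222/2 × 10⁻ᴺ m.
Need 0.5 × 76222 × 10⁻ᴺ ≤ 264 → 10⁻ᴺ ≤ 6.927e-03, so N ≥ 2.16.
At 2 places the error can reach 381 m, but 3 places keeps it to 38.1 m.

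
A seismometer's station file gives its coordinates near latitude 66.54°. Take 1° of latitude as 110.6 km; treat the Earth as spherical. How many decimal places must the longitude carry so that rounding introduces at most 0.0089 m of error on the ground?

At 66.54° one degree of longitude covers 110600 × cos 66.54° ≈ 110600 × 0.3981 ≈ 44030.8 m.
With N decimal places the half-ulp bound is 0.5·10⁻ᴺ°, or 0.5·10⁻ᴺ × 44030.8 m on the ground.
Need 0.5 × 44030.8 × 10⁻ᴺ ≤ 0.0089 → 10⁻ᴺ ≤ 4.043e-07, so N ≥ 6.39.
So 7 decimal places suffice (0.0022 m); 6 would allow up to 0.022 m.

7 decimal places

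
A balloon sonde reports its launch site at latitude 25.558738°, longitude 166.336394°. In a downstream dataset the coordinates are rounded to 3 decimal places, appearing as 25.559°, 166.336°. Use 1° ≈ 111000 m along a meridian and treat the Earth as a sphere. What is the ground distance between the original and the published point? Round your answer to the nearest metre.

49 metres

The latitude changed by -0.000262° and the longitude by +0.000394°.
N–S: -0.000262° × 111000 m/° = -29.082 m.
East–west at this latitude: 0.000394° × 111000 × cos 25.559° ≈ 0.000394 × 100138 = 39.4543 m.
Hypotenuse of the two orthogonal shifts: √(29.082² + 39.4543²) = 49.0143 m.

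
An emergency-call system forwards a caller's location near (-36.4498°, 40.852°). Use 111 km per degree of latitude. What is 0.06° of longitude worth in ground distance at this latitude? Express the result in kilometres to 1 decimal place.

One degree of longitude here spans 111000 × cos 36.4498° = 111000 × 0.8044 ≈ 89285.9 m; 0.06° of that is 5357.16 m.
That is 5357.16 m = 5.3572 km.

5.4 kilometres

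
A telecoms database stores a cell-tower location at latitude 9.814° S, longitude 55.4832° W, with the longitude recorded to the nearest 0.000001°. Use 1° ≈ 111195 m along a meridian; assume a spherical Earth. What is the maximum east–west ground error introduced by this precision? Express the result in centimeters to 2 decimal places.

Rounding to 6 decimal places leaves the longitude within ±5e-07° of the true value.
At latitude 9.814° a degree of longitude spans 111195 m × cos 9.814° = 111195 × 0.9854 ≈ 109568 m.
So at most 5e-07° × 109568 ≈ 0.0547839 m east–west.
That is 0.0547839 m = 5.4784 cm.

5.48 centimeters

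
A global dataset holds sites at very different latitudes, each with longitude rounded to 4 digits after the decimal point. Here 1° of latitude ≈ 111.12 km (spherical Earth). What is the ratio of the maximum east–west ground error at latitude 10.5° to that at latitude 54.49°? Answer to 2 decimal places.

1.69

Rounding to 4 decimal places leaves the longitude within ±5e-05° of the true value.
Error at 10.5° = 5e-05° × 111120 × cos 10.5° ≈ 5.556 × 0.9833 = 5.463 m.
At 54.49°: 5e-05° × 111120 × cos 54.49° = 5e-05 × 111120 × 0.5808 ≈ 3.2272 m.
The ratio reduces to cos 10.5° / cos 54.49° = 0.9833/0.5808 ≈ 1.6928.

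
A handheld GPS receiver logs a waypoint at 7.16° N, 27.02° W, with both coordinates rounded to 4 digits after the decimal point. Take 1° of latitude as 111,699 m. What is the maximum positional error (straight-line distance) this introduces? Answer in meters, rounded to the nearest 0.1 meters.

7.9 meters

Rounding to 4 decimal places leaves each coordinate within ±5e-05° of the true value.
Latitude error → 5e-05 × 111699 = 5.58495 m along the meridian.
Longitude error → 5e-05 × 111699 × cos 7.16° = 5e-05 × 111699 × 0.9922 ≈ 5.5414 m.
Worst case both components are at the extreme and orthogonal: √(5.58495² + 5.5414²) ≈ 7.86758 m.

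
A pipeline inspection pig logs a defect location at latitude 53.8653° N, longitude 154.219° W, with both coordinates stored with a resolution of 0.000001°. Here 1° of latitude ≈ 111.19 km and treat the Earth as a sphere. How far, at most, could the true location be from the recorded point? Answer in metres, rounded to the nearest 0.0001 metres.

0.0645 metres

With a 0.000001° grid the true value lies within half a step, ±0.000001°/2 = ±5e-07°, of the stored one.
N–S: 5e-07° × 111190 m/° = 0.055595 m.
Longitude error → 5e-07 × 111190 × cos 53.8653° = 5e-07 × 111190 × 0.5897 ≈ 0.0327836 m.
Worst case both components are at the extreme and orthogonal: √(0.055595² + 0.0327836²) ≈ 0.0645412 m.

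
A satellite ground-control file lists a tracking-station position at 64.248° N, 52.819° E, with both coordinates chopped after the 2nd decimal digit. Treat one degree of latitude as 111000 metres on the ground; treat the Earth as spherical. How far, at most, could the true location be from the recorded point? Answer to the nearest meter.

1210 meters

Truncating at 2 decimal places can drop up to a full unit in the last place, so each coordinate may be off by as much as 0.01°.
N–S: 0.01° × 111000 m/° = 1110 m.
Longitude error → 0.01 × 111000 × cos 64.248° = 0.01 × 111000 × 0.4345 ≈ 482.269 m.
Combining orthogonally: (1110² + 482.269²)^½ ≈ 1210.24 m.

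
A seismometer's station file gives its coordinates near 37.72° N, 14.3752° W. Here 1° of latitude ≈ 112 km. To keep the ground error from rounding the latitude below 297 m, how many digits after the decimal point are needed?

3

One degree of latitude covers 112000 m.
N decimal places → at most half a unit in the last place, 0.5 × 10⁻ᴺ° = 112000/2 × 10⁻ᴺ m.
Need 0.5 × 112000 × 10⁻ᴺ ≤ 297 → 10⁻ᴺ ≤ 5.304e-03, so N ≥ 2.28.
At 2 places the error can reach 560 m, but 3 places keeps it to 56 m.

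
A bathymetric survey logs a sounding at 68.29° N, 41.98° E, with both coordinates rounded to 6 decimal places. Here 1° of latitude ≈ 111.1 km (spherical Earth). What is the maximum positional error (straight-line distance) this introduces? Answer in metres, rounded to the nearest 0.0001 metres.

0.0592 metres

Rounding to 6 decimal places leaves each coordinate within ±5e-07° of the true value.
Latitude error → 5e-07 × 111100 = 0.05555 m along the meridian.
Longitude error → 5e-07 × 111100 × cos 68.29° = 5e-07 × 111100 × 0.3699 ≈ 0.0205484 m.
Worst case both components are at the extreme and orthogonal: √(0.05555² + 0.0205484²) ≈ 0.0592287 m.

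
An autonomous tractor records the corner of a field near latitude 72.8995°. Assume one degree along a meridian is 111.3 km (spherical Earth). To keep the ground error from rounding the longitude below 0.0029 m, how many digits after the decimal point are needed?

At 72.8995° one degree of longitude covers 111300 × cos 72.8995° ≈ 111300 × 0.2940 ≈ 32727.6 m.
Rounding to N decimal places gives at most 0.5 × 10⁻ᴺ degrees of error, i.e. 0.5 × 10⁻ᴺ × 32727.6 m.
Need 0.5 × 32727.6 × 10⁻ᴺ ≤ 0.0029 → 10⁻ᴺ ≤ 1.772e-07, so N ≥ 6.75.
N = 6 would give 0.0164 m (too coarse); N = 7 gives 0.00164 m ≤ 0.0029 m.

7 decimal places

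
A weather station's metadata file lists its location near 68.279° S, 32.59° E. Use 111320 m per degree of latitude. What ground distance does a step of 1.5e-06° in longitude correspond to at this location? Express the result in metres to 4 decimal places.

0.0618 metres

One degree of longitude here spans 111320 × cos 68.279° = 111320 × 0.3701 ≈ 41198.1 m; 1.5e-06° of that is 0.0617972 m.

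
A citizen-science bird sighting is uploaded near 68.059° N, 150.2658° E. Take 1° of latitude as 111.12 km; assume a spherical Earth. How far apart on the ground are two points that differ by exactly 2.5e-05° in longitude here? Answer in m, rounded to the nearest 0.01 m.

At 68.059° a degree of longitude is 111120 × cos 68.059° ≈ 41520.2 m, so 2.5e-05° corresponds to 1.038 m.

1.04 m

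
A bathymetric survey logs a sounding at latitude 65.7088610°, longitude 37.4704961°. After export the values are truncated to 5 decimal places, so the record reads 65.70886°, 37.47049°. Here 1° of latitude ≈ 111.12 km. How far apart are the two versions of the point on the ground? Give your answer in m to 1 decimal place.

The latitude changed by +0.0000010° and the longitude by +0.0000061°.
N–S: 0.0000010° × 111120 m/° = 0.11112 m.
East–west at this latitude: 0.0000061° × 111120 × cos 65.7089° ≈ 0.0000061 × 45711.8 = 0.278842 m.
Hypotenuse of the two orthogonal shifts: √(0.11112² + 0.278842²) = 0.300168 m.

0.3 m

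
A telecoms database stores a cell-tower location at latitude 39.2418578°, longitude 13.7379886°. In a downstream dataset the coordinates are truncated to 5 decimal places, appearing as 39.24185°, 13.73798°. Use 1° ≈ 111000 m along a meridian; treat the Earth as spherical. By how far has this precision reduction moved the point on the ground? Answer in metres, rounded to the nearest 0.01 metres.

1.14 metres

The latitude changed by +0.0000078° and the longitude by +0.0000086°.
North–south shift: 0.0000078 × 111000 = 0.8658 m.
E–W at 39.2418°: 0.0000086° × 111000 × cos 39.2418° = 0.0000086 × 111000 × 0.7745 ≈ 0.739321 m.
Combined displacement = (0.8658² + 0.739321²)^½ ≈ 1.13851 m.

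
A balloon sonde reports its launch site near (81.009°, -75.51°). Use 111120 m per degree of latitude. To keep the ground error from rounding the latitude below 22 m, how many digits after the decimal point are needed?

4 decimal places

One degree of latitude covers 111120 m.
N decimal places → at most half a unit in the last place, 0.5 × 10⁻ᴺ° = 111120/2 × 10⁻ᴺ m.
Setting 55560 × 10⁻ᴺ ≤ 22 gives 10ᴺ ≥ 2525, i.e. N ≥ 3.40.
At 3 places the error can reach 55.6 m, but 4 places keeps it to 5.56 m.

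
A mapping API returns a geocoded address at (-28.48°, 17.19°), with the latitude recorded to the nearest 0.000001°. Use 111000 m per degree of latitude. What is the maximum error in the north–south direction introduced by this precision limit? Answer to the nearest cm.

Rounding to 6 decimal places leaves the latitude within ±5e-07° of the true value.
Along the meridian that is 5e-07° × 111000 m/° = 0.0555 m.
That is 0.0555 m = 5.55 cm.

6 cm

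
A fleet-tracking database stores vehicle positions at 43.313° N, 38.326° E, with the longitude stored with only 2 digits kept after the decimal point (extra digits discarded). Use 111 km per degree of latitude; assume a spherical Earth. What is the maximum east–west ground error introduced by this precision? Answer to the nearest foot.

2650 feet

Truncating at 2 decimal places can drop up to a full unit in the last place, so the longitude may be off by as much as 0.01°.
Parallels shrink by cos φ, so at 43.313° a degree of longitude is 111000 × 0.7276 ≈ 80765.5 m.
So at most 0.01° × 80765.5 ≈ 807.655 m east–west.
In feet: 807.655 m ÷ 0.3048 ≈ 2649.8 ft.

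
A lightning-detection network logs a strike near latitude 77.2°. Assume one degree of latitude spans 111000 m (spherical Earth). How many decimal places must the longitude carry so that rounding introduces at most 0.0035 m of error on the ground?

At 77.2° one degree of longitude covers 111000 × cos 77.2° ≈ 111000 × 0.2215 ≈ 24591.9 m.
With N decimal places the half-ulp bound is 0.5·10⁻ᴺ°, or 0.5·10⁻ᴺ × 24591.9 m on the ground.
Setting 12295.9 × 10⁻ᴺ ≤ 0.0035 gives 10ᴺ ≥ 3.513e+06, i.e. N ≥ 6.55.
So 7 decimal places suffice (0.00123 m); 6 would allow up to 0.0123 m.

7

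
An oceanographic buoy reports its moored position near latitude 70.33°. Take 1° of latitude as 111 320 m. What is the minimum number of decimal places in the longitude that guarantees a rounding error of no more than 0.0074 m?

At 70.33° one degree of longitude covers 111320 × cos 70.33° ≈ 111320 × 0.3366 ≈ 37470.6 m.
N decimal places → at most half a unit in the last place, 0.5 × 10⁻ᴺ° = 37470.6/2 × 10⁻ᴺ m.
Setting 18735.3 × 10⁻ᴺ ≤ 0.0074 gives 10ᴺ ≥ 2.532e+06, i.e. N ≥ 6.40.
So 7 decimal places suffice (0.00187 m); 6 would allow up to 0.0187 m.

7 decimal places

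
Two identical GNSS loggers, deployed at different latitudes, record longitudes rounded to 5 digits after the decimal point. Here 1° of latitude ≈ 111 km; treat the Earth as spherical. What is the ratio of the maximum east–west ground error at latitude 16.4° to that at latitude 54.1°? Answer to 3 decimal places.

1.636

Rounding to 5 decimal places leaves the longitude within ±5e-06° of the true value.
At 16.4°: 5e-06° × 111000 × cos 16.4° = 5e-06 × 111000 × 0.9593 ≈ 0.53242 m.
Error at 54.1° = 5e-06° × 111000 × cos 54.1° ≈ 0.555 × 0.5864 = 0.32544 m.
Ratio: 0.53242 / 0.32544 = cos 16.4° / cos 54.1° ≈ 1.6360.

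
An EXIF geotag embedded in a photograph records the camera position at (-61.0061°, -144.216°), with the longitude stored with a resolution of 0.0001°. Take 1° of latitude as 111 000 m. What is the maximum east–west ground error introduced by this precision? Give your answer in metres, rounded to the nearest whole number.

With a 0.0001° grid the true value lies within half a step, ±0.0001°/2 = ±5e-05°, of the stored one.
At latitude 61.0061° a degree of longitude spans 111000 m × cos 61.0061° = 111000 × 0.4847 ≈ 53803.5 m.
Maximum E–W displacement: 5e-05 × 53803.5 = 2.69018 m.

3 metres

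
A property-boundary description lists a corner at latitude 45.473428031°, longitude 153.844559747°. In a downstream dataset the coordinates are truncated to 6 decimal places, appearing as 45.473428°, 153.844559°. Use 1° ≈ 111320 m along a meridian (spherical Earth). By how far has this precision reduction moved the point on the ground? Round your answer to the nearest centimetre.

The latitude changed by +0.000000031° and the longitude by +0.000000747°.
North–south shift: 0.000000031 × 111320 = 0.00345092 m.
East–west at this latitude: 0.000000747° × 111320 × cos 45.4734° ≈ 0.000000747 × 78062 = 0.0583123 m.
Hypotenuse of the two orthogonal shifts: √(0.00345092² + 0.0583123²) = 0.0584144 m.
That is 0.0584144 m = 5.8414 cm.

6 centimetres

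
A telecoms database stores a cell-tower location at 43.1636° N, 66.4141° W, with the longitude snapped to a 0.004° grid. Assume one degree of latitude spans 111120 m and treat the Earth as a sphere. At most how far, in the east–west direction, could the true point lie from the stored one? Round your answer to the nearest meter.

162 meters

With a 0.004° grid the true value lies within half a step, ±0.004°/2 = ±0.002°, of the stored one.
One degree of longitude at 43.1636° is 111120 × cos 43.1636° ≈ 111120 × 0.7294 = 81051.3 m.
So at most 0.002° × 81051.3 ≈ 162.103 m east–west.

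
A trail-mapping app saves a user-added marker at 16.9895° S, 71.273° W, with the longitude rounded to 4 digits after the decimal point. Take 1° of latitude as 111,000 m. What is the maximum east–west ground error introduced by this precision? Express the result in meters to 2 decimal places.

5.31 meters

Rounding to 4 decimal places leaves the longitude within ±5e-05° of the true value.
At latitude 16.9895° a degree of longitude spans 111000 m × cos 16.9895° = 111000 × 0.9564 ≈ 106156 m.
So at most 5e-05° × 106156 ≈ 5.30779 m east–west.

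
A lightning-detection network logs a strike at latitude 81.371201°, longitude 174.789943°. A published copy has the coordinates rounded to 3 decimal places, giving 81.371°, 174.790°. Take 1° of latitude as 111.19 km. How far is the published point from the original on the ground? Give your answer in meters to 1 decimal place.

The latitude changed by +0.000201° and the longitude by -0.000057°.
N–S: 0.000201° × 111190 m/° = 22.3492 m.
E–W at 81.371°: -0.000057° × 111190 × cos 81.371° = -0.000057 × 111190 × 0.1500 ≈ -0.950901 m.
Hypotenuse of the two orthogonal shifts: √(22.3492² + 0.950901²) = 22.3694 m.

22.4 meters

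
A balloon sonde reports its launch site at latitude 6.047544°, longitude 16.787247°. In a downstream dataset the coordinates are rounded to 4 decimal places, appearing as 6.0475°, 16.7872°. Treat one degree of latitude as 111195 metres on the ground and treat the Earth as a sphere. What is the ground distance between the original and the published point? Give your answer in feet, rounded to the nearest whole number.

The latitude changed by +0.000044° and the longitude by +0.000047°.
North–south shift: 0.000044 × 111195 = 4.89258 m.
East–west at this latitude: 0.000047° × 111195 × cos 6.0475° ≈ 0.000047 × 110576 = 5.19708 m.
Combined displacement = (4.89258² + 5.19708²)^½ ≈ 7.13772 m.
In feet: 7.13772 m ÷ 0.3048 ≈ 23.418 ft.

23 feet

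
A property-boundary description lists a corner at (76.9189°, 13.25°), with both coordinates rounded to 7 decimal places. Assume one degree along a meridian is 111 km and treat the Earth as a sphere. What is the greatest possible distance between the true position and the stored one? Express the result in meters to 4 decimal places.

0.0057 meters

Rounding to 7 decimal places leaves each coordinate within ±5e-08° of the true value.
N–S: 5e-08° × 111000 m/° = 0.00555 m.
East–west component at 76.9189°: 5e-08° × 111000 × cos 76.9189° ≈ 5e-08 × 25122.6 ≈ 0.00125613 m.
The two errors are perpendicular, so the maximum displacement is √(0.00555² + 0.00125613²) ≈ 0.00569037 m.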